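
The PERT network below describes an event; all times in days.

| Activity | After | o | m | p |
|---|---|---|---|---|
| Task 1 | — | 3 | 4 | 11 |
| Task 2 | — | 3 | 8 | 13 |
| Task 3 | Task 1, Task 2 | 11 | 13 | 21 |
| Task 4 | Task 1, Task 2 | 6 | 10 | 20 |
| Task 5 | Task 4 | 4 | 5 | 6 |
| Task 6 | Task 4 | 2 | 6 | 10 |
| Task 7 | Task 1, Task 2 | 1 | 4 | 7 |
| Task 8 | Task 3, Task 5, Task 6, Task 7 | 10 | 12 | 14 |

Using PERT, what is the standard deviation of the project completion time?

3.23 days

te_Task 1 = (3 + 4·4 + 11)/6 = 30/6 = 5; σ²_Task 1 = ((11−3)/6)² = 1.778
te_Task 2 = (3 + 4·8 + 13)/6 = 48/6 = 8; σ²_Task 2 = ((13−3)/6)² = 2.778
te_Task 3 = (11 + 4·13 + 21)/6 = 84/6 = 14; σ²_Task 3 = ((21−11)/6)² = 2.778
te_Task 4 = (6 + 4·10 + 20)/6 = 66/6 = 11; σ²_Task 4 = ((20−6)/6)² = 5.444
te_Task 5 = (4 + 4·5 + 6)/6 = 30/6 = 5; σ²_Task 5 = ((6−4)/6)² = 0.111
te_Task 6 = (2 + 4·6 + 10)/6 = 36/6 = 6; σ²_Task 6 = ((10−2)/6)² = 1.778
te_Task 7 = (1 + 4·4 + 7)/6 = 24/6 = 4; σ²_Task 7 = ((7−1)/6)² = 1.000
te_Task 8 = (10 + 4·12 + 14)/6 = 72/6 = 12; σ²_Task 8 = ((14−10)/6)² = 0.444

Forward pass:
ES_Task 1 = 0; EF_Task 1 = 5
ES_Task 2 = 0; EF_Task 2 = 8
ES_Task 3 = max(EF_Task 1=5, EF_Task 2=8) = 8; EF_Task 3 = 8+14 = 22
ES_Task 4 = max(EF_Task 1=5, EF_Task 2=8) = 8; EF_Task 4 = 8+11 = 19
ES_Task 5 = 19; EF_Task 5 = 19+5 = 24
ES_Task 6 = 19; EF_Task 6 = 19+6 = 25
ES_Task 7 = max(EF_Task 1=5, EF_Task 2=8) = 8; EF_Task 7 = 8+4 = 12
ES_Task 8 = max(EF_Task 3=22, EF_Task 5=24, EF_Task 6=25, EF_Task 7=12) = 25; EF_Task 8 = 25+12 = 37
Expected project duration μ = 37 days. Critical path: Task 2 → Task 4 → Task 6 → Task 8.

Variance along critical path = 2.778 + 5.444 + 1.778 + 0.444 = 10.444
σ = √10.444 = 3.232 days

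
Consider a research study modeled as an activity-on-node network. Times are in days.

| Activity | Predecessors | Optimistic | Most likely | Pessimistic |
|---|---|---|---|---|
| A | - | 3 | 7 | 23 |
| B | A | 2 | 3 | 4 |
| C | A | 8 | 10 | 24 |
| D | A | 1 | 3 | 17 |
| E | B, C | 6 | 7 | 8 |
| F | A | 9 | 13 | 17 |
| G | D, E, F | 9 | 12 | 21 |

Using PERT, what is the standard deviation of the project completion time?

te_A = (3 + 4·7 + 23)/6 = 54/6 = 9; σ²_A = ((23−3)/6)² = 11.111
te_B = (2 + 4·3 + 4)/6 = 18/6 = 3; σ²_B = ((4−2)/6)² = 0.111
te_C = (8 + 4·10 + 24)/6 = 72/6 = 12; σ²_C = ((24−8)/6)² = 7.111
te_D = (1 + 4·3 + 17)/6 = 30/6 = 5; σ²_D = ((17−1)/6)² = 7.111
te_E = (6 + 4·7 + 8)/6 = 42/6 = 7; σ²_E = ((8−6)/6)² = 0.111
te_F = (9 + 4·13 + 17)/6 = 78/6 = 13; σ²_F = ((17−9)/6)² = 1.778
te_G = (9 + 4·12 + 21)/6 = 78/6 = 13; σ²_G = ((21−9)/6)² = 4.000

Forward pass:
ES_A = 0; EF_A = 9
ES_B = 9; EF_B = 9+3 = 12
ES_C = 9; EF_C = 9+12 = 21
ES_D = 9; EF_D = 9+5 = 14
ES_E = max(EF_B=12, EF_C=21) = 21; EF_E = 21+7 = 28
ES_F = 9; EF_F = 9+13 = 22
ES_G = max(EF_D=14, EF_E=28, EF_F=22) = 28; EF_G = 28+13 = 41
Expected project duration μ = 41 days. Critical path: A → C → E → G.

Variance along critical path = 11.111 + 7.111 + 0.111 + 4.000 = 22.333
σ = √22.333 = 4.726 days

4.73 days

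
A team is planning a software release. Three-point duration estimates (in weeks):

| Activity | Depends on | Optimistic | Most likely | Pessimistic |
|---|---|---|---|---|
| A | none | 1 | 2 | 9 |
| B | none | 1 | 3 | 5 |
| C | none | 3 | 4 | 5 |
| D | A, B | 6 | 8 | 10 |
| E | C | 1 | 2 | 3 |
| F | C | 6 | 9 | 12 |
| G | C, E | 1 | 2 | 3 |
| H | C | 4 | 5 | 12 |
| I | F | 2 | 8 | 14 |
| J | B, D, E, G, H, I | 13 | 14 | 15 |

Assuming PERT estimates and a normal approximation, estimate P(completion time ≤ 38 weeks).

0.905

te_A = (1 + 4·2 + 9)/6 = 18/6 = 3; σ²_A = ((9−1)/6)² = 1.778
te_B = (1 + 4·3 + 5)/6 = 18/6 = 3; σ²_B = ((5−1)/6)² = 0.444
te_C = (3 + 4·4 + 5)/6 = 24/6 = 4; σ²_C = ((5−3)/6)² = 0.111
te_D = (6 + 4·8 + 10)/6 = 48/6 = 8; σ²_D = ((10−6)/6)² = 0.444
te_E = (1 + 4·2 + 3)/6 = 12/6 = 2; σ²_E = ((3−1)/6)² = 0.111
te_F = (6 + 4·9 + 12)/6 = 54/6 = 9; σ²_F = ((12−6)/6)² = 1.000
te_G = (1 + 4·2 + 3)/6 = 12/6 = 2; σ²_G = ((3−1)/6)² = 0.111
te_H = (4 + 4·5 + 12)/6 = 36/6 = 6; σ²_H = ((12−4)/6)² = 1.778
te_I = (2 + 4·8 + 14)/6 = 48/6 = 8; σ²_I = ((14−2)/6)² = 4.000
te_J = (13 + 4·14 + 15)/6 = 84/6 = 14; σ²_J = ((15−13)/6)² = 0.111

Forward pass:
ES_A = 0; EF_A = 3
ES_B = 0; EF_B = 3
ES_C = 0; EF_C = 4
ES_D = max(EF_A=3, EF_B=3) = 3; EF_D = 3+8 = 11
ES_E = 4; EF_E = 4+2 = 6
ES_F = 4; EF_F = 4+9 = 13
ES_G = max(EF_C=4, EF_E=6) = 6; EF_G = 6+2 = 8
ES_H = 4; EF_H = 4+6 = 10
ES_I = 13; EF_I = 13+8 = 21
ES_J = max(EF_B=3, EF_D=11, EF_E=6, EF_G=8, EF_H=10, EF_I=21) = 21; EF_J = 21+14 = 35
Expected project duration μ = 35 weeks. Critical path: C → F → I → J.

Variance along critical path = 0.111 + 1.000 + 4.000 + 0.111 = 5.222; σ = √5.222 = 2.285 weeks.
Z = (38 − 35) / 2.285 = 1.313
P(T ≤ 38) = Φ(1.313) ≈ 0.905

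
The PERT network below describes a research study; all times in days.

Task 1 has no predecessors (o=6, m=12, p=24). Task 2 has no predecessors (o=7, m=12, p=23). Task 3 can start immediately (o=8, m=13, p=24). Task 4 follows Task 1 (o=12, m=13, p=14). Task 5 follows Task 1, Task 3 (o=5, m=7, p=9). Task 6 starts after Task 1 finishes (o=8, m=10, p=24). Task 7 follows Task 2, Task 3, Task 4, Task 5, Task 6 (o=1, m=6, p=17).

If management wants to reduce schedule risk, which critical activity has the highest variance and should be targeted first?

Task 1

te_Task 1 = (6 + 4·12 + 24)/6 = 78/6 = 13; σ²_Task 1 = ((24−6)/6)² = 9.000
te_Task 2 = (7 + 4·12 + 23)/6 = 78/6 = 13; σ²_Task 2 = ((23−7)/6)² = 7.111
te_Task 3 = (8 + 4·13 + 24)/6 = 84/6 = 14; σ²_Task 3 = ((24−8)/6)² = 7.111
te_Task 4 = (12 + 4·13 + 14)/6 = 78/6 = 13; σ²_Task 4 = ((14−12)/6)² = 0.111
te_Task 5 = (5 + 4·7 + 9)/6 = 42/6 = 7; σ²_Task 5 = ((9−5)/6)² = 0.444
te_Task 6 = (8 + 4·10 + 24)/6 = 72/6 = 12; σ²_Task 6 = ((24−8)/6)² = 7.111
te_Task 7 = (1 + 4·6 + 17)/6 = 42/6 = 7; σ²_Task 7 = ((17−1)/6)² = 7.111

Forward pass:
ES_Task 1 = 0; EF_Task 1 = 13
ES_Task 2 = 0; EF_Task 2 = 13
ES_Task 3 = 0; EF_Task 3 = 14
ES_Task 4 = 13; EF_Task 4 = 13+13 = 26
ES_Task 5 = max(EF_Task 1=13, EF_Task 3=14) = 14; EF_Task 5 = 14+7 = 21
ES_Task 6 = 13; EF_Task 6 = 13+12 = 25
ES_Task 7 = max(EF_Task 2=13, EF_Task 3=14, EF_Task 4=26, EF_Task 5=21, EF_Task 6=25) = 26; EF_Task 7 = 26+7 = 33
Expected project duration μ = 33 days. Critical path: Task 1 → Task 4 → Task 7.

Variances on critical path: σ²_Task 1=9.000, σ²_Task 4=0.111, σ²_Task 7=7.111.
Largest is σ²_Task 1 = 9.000.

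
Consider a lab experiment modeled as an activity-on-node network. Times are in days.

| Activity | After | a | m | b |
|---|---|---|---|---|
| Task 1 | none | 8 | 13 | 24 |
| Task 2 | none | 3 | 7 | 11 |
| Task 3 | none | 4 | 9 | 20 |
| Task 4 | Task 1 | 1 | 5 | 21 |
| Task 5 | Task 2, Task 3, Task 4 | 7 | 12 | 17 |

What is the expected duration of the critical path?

te_Task 1 = (8 + 4·13 + 24)/6 = 84/6 = 14
te_Task 2 = (3 + 4·7 + 11)/6 = 42/6 = 7
te_Task 3 = (4 + 4·9 + 20)/6 = 60/6 = 10
te_Task 4 = (1 + 4·5 + 21)/6 = 42/6 = 7
te_Task 5 = (7 + 4·12 + 17)/6 = 72/6 = 12

Forward pass:
ES_Task 1 = 0; EF_Task 1 = 14
ES_Task 2 = 0; EF_Task 2 = 7
ES_Task 3 = 0; EF_Task 3 = 10
ES_Task 4 = 14; EF_Task 4 = 14+7 = 21
ES_Task 5 = max(EF_Task 2=7, EF_Task 3=10, EF_Task 4=21) = 21; EF_Task 5 = 21+12 = 33
Expected project duration μ = 33 days. Critical path: Task 1 → Task 4 → Task 5.

33 days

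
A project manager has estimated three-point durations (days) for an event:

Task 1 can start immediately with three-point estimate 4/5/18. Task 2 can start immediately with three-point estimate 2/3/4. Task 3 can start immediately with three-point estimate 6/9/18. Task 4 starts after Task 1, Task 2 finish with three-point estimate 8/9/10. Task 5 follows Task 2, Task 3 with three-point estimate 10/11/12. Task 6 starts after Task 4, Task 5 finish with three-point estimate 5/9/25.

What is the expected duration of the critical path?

32 days

te_Task 1 = (4 + 4·5 + 18)/6 = 42/6 = 7
te_Task 2 = (2 + 4·3 + 4)/6 = 18/6 = 3
te_Task 3 = (6 + 4·9 + 18)/6 = 60/6 = 10
te_Task 4 = (8 + 4·9 + 10)/6 = 54/6 = 9
te_Task 5 = (10 + 4·11 + 12)/6 = 66/6 = 11
te_Task 6 = (5 + 4·9 + 25)/6 = 66/6 = 11

Forward pass:
ES_Task 1 = 0; EF_Task 1 = 7
ES_Task 2 = 0; EF_Task 2 = 3
ES_Task 3 = 0; EF_Task 3 = 10
ES_Task 4 = max(EF_Task 1=7, EF_Task 2=3) = 7; EF_Task 4 = 7+9 = 16
ES_Task 5 = max(EF_Task 2=3, EF_Task 3=10) = 10; EF_Task 5 = 10+11 = 21
ES_Task 6 = max(EF_Task 4=16, EF_Task 5=21) = 21; EF_Task 6 = 21+11 = 32
Expected project duration μ = 32 days. Critical path: Task 3 → Task 5 → Task 6.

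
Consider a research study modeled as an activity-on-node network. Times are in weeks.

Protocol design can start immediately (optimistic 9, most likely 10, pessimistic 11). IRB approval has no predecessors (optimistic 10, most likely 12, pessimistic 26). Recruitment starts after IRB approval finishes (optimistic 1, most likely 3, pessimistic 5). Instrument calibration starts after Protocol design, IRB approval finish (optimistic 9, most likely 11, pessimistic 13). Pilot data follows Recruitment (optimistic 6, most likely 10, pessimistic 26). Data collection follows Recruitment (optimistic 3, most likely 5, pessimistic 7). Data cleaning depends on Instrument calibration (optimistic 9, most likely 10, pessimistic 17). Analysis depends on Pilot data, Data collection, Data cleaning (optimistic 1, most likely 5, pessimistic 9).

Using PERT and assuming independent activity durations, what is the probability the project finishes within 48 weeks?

0.982

te_Protocol design = (9 + 4·10 + 11)/6 = 60/6 = 10; σ²_Protocol design = ((11−9)/6)² = 0.111
te_IRB approval = (10 + 4·12 + 26)/6 = 84/6 = 14; σ²_IRB approval = ((26−10)/6)² = 7.111
te_Recruitment = (1 + 4·3 + 5)/6 = 18/6 = 3; σ²_Recruitment = ((5−1)/6)² = 0.444
te_Instrument calibration = (9 + 4·11 + 13)/6 = 66/6 = 11; σ²_Instrument calibration = ((13−9)/6)² = 0.444
te_Pilot data = (6 + 4·10 + 26)/6 = 72/6 = 12; σ²_Pilot data = ((26−6)/6)² = 11.111
te_Data collection = (3 + 4·5 + 7)/6 = 30/6 = 5; σ²_Data collection = ((7−3)/6)² = 0.444
te_Data cleaning = (9 + 4·10 + 17)/6 = 66/6 = 11; σ²_Data cleaning = ((17−9)/6)² = 1.778
te_Analysis = (1 + 4·5 + 9)/6 = 30/6 = 5; σ²_Analysis = ((9−1)/6)² = 1.778

Forward pass:
ES_Protocol design = 0; EF_Protocol design = 10
ES_IRB approval = 0; EF_IRB approval = 14
ES_Recruitment = 14; EF_Recruitment = 14+3 = 17
ES_Instrument calibration = max(EF_Protocol design=10, EF_IRB approval=14) = 14; EF_Instrument calibration = 14+11 = 25
ES_Pilot data = 17; EF_Pilot data = 17+12 = 29
ES_Data collection = 17; EF_Data collection = 17+5 = 22
ES_Data cleaning = 25; EF_Data cleaning = 25+11 = 36
ES_Analysis = max(EF_Pilot data=29, EF_Data collection=22, EF_Data cleaning=36) = 36; EF_Analysis = 36+5 = 41
Expected project duration μ = 41 weeks. Critical path: IRB approval → Instrument calibration → Data cleaning → Analysis.

Variance along critical path = 7.111 + 0.444 + 1.778 + 1.778 = 11.111; σ = √11.111 = 3.333 weeks.
Z = (48 − 41) / 3.333 = 2.100
P(T ≤ 48) = Φ(2.100) ≈ 0.982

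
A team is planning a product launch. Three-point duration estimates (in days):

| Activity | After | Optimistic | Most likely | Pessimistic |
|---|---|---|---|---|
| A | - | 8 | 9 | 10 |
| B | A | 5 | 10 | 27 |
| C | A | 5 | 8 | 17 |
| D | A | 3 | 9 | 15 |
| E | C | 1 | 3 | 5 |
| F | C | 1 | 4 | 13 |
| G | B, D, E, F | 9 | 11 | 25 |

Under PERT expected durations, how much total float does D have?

5 days

te_A = (8 + 4·9 + 10)/6 = 54/6 = 9
te_B = (5 + 4·10 + 27)/6 = 72/6 = 12
te_C = (5 + 4·8 + 17)/6 = 54/6 = 9
te_D = (3 + 4·9 + 15)/6 = 54/6 = 9
te_E = (1 + 4·3 + 5)/6 = 18/6 = 3
te_F = (1 + 4·4 + 13)/6 = 30/6 = 5
te_G = (9 + 4·11 + 25)/6 = 78/6 = 13

Forward pass:
ES_A = 0; EF_A = 9
ES_B = 9; EF_B = 9+12 = 21
ES_C = 9; EF_C = 9+9 = 18
ES_D = 9; EF_D = 9+9 = 18
ES_E = 18; EF_E = 18+3 = 21
ES_F = 18; EF_F = 18+5 = 23
ES_G = max(EF_B=21, EF_D=18, EF_E=21, EF_F=23) = 23; EF_G = 23+13 = 36
Expected project duration μ = 36 days. Critical path: A → C → F → G.

Backward pass:
LF_G = 36; LS_G = 36−13 = 23
LF_F = LS_G = 23; LS_F = 23−5 = 18
LF_E = LS_G = 23; LS_E = 23−3 = 20
LF_D = LS_G = 23; LS_D = 23−9 = 14
LF_C = min(LS_E=20, LS_F=18) = 18; LS_C = 18−9 = 9
LF_B = LS_G = 23; LS_B = 23−12 = 11
LF_A = min(LS_B=11, LS_C=9, LS_D=14) = 9; LS_A = 9−9 = 0
Slack_D = LS_D − ES_D = 14 − 9 = 5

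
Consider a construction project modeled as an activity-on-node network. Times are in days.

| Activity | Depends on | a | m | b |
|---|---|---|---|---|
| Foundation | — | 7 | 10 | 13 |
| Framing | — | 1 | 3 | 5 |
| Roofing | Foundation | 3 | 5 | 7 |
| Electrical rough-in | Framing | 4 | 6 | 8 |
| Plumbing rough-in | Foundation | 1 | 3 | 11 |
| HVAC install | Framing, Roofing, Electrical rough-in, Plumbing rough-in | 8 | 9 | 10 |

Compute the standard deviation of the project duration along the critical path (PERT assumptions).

te_Foundation = (7 + 4·10 + 13)/6 = 60/6 = 10; σ²_Foundation = ((13−7)/6)² = 1.000
te_Framing = (1 + 4·3 + 5)/6 = 18/6 = 3; σ²_Framing = ((5−1)/6)² = 0.444
te_Roofing = (3 + 4·5 + 7)/6 = 30/6 = 5; σ²_Roofing = ((7−3)/6)² = 0.444
te_Electrical rough-in = (4 + 4·6 + 8)/6 = 36/6 = 6; σ²_Electrical rough-in = ((8−4)/6)² = 0.444
te_Plumbing rough-in = (1 + 4·3 + 11)/6 = 24/6 = 4; σ²_Plumbing rough-in = ((11−1)/6)² = 2.778
te_HVAC install = (8 + 4·9 + 10)/6 = 54/6 = 9; σ²_HVAC install = ((10−8)/6)² = 0.111

Forward pass:
ES_Foundation = 0; EF_Foundation = 10
ES_Framing = 0; EF_Framing = 3
ES_Roofing = 10; EF_Roofing = 10+5 = 15
ES_Electrical rough-in = 3; EF_Electrical rough-in = 3+6 = 9
ES_Plumbing rough-in = 10; EF_Plumbing rough-in = 10+4 = 14
ES_HVAC install = max(EF_Framing=3, EF_Roofing=15, EF_Electrical rough-in=9, EF_Plumbing rough-in=14) = 15; EF_HVAC install = 15+9 = 24
Expected project duration μ = 24 days. Critical path: Foundation → Roofing → HVAC install.

Variance along critical path = 1.000 + 0.444 + 0.111 = 1.556
σ = √1.556 = 1.247 days

1.25 days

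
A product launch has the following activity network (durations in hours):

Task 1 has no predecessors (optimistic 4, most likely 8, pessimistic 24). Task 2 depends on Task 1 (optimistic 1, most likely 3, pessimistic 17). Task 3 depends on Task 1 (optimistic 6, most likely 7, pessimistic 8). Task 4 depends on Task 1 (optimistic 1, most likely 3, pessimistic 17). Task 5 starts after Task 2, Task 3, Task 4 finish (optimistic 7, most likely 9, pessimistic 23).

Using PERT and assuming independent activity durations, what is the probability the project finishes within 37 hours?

0.982

te_Task 1 = (4 + 4·8 + 24)/6 = 60/6 = 10; σ²_Task 1 = ((24−4)/6)² = 11.111
te_Task 2 = (1 + 4·3 + 17)/6 = 30/6 = 5; σ²_Task 2 = ((17−1)/6)² = 7.111
te_Task 3 = (6 + 4·7 + 8)/6 = 42/6 = 7; σ²_Task 3 = ((8−6)/6)² = 0.111
te_Task 4 = (1 + 4·3 + 17)/6 = 30/6 = 5; σ²_Task 4 = ((17−1)/6)² = 7.111
te_Task 5 = (7 + 4·9 + 23)/6 = 66/6 = 11; σ²_Task 5 = ((23−7)/6)² = 7.111

Forward pass:
ES_Task 1 = 0; EF_Task 1 = 10
ES_Task 2 = 10; EF_Task 2 = 10+5 = 15
ES_Task 3 = 10; EF_Task 3 = 10+7 = 17
ES_Task 4 = 10; EF_Task 4 = 10+5 = 15
ES_Task 5 = max(EF_Task 2=15, EF_Task 3=17, EF_Task 4=15) = 17; EF_Task 5 = 17+11 = 28
Expected project duration μ = 28 hours. Critical path: Task 1 → Task 3 → Task 5.

Variance along critical path = 11.111 + 0.111 + 7.111 = 18.333; σ = √18.333 = 4.282 hours.
Z = (37 − 28) / 4.282 = 2.102
P(T ≤ 37) = Φ(2.102) ≈ 0.982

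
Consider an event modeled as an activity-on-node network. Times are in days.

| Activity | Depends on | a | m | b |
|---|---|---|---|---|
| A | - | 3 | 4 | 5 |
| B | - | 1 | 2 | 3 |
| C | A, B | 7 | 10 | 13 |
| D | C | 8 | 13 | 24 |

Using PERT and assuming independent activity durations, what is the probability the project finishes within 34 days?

0.982

te_A = (3 + 4·4 + 5)/6 = 24/6 = 4; σ²_A = ((5−3)/6)² = 0.111
te_B = (1 + 4·2 + 3)/6 = 12/6 = 2; σ²_B = ((3−1)/6)² = 0.111
te_C = (7 + 4·10 + 13)/6 = 60/6 = 10; σ²_C = ((13−7)/6)² = 1.000
te_D = (8 + 4·13 + 24)/6 = 84/6 = 14; σ²_D = ((24−8)/6)² = 7.111

Forward pass:
ES_A = 0; EF_A = 4
ES_B = 0; EF_B = 2
ES_C = max(EF_A=4, EF_B=2) = 4; EF_C = 4+10 = 14
ES_D = 14; EF_D = 14+14 = 28
Expected project duration μ = 28 days. Critical path: A → C → D.

Variance along critical path = 0.111 + 1.000 + 7.111 = 8.222; σ = √8.222 = 2.867 days.
Z = (34 − 28) / 2.867 = 2.092
P(T ≤ 34) = Φ(2.092) ≈ 0.982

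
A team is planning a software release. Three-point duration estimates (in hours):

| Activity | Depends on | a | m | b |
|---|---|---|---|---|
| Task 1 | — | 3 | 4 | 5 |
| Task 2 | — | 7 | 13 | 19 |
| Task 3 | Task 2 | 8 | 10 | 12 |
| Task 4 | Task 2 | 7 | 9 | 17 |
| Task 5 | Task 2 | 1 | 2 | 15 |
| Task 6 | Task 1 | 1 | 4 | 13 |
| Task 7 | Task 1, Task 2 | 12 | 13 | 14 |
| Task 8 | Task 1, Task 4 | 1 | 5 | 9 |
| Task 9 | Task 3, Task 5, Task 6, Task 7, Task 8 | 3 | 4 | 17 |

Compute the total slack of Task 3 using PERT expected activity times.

5 hours

te_Task 1 = (3 + 4·4 + 5)/6 = 24/6 = 4
te_Task 2 = (7 + 4·13 + 19)/6 = 78/6 = 13
te_Task 3 = (8 + 4·10 + 12)/6 = 60/6 = 10
te_Task 4 = (7 + 4·9 + 17)/6 = 60/6 = 10
te_Task 5 = (1 + 4·2 + 15)/6 = 24/6 = 4
te_Task 6 = (1 + 4·4 + 13)/6 = 30/6 = 5
te_Task 7 = (12 + 4·13 + 14)/6 = 78/6 = 13
te_Task 8 = (1 + 4·5 + 9)/6 = 30/6 = 5
te_Task 9 = (3 + 4·4 + 17)/6 = 36/6 = 6

Forward pass:
ES_Task 1 = 0; EF_Task 1 = 4
ES_Task 2 = 0; EF_Task 2 = 13
ES_Task 3 = 13; EF_Task 3 = 13+10 = 23
ES_Task 4 = 13; EF_Task 4 = 13+10 = 23
ES_Task 5 = 13; EF_Task 5 = 13+4 = 17
ES_Task 6 = 4; EF_Task 6 = 4+5 = 9
ES_Task 7 = max(EF_Task 1=4, EF_Task 2=13) = 13; EF_Task 7 = 13+13 = 26
ES_Task 8 = max(EF_Task 1=4, EF_Task 4=23) = 23; EF_Task 8 = 23+5 = 28
ES_Task 9 = max(EF_Task 3=23, EF_Task 5=17, EF_Task 6=9, EF_Task 7=26, EF_Task 8=28) = 28; EF_Task 9 = 28+6 = 34
Expected project duration μ = 34 hours. Critical path: Task 2 → Task 4 → Task 8 → Task 9.

Backward pass:
LF_Task 9 = 34; LS_Task 9 = 34−6 = 28
LF_Task 8 = LS_Task 9 = 28; LS_Task 8 = 28−5 = 23
LF_Task 7 = LS_Task 9 = 28; LS_Task 7 = 28−13 = 15
LF_Task 6 = LS_Task 9 = 28; LS_Task 6 = 28−5 = 23
LF_Task 5 = LS_Task 9 = 28; LS_Task 5 = 28−4 = 24
LF_Task 4 = LS_Task 8 = 23; LS_Task 4 = 23−10 = 13
LF_Task 3 = LS_Task 9 = 28; LS_Task 3 = 28−10 = 18
LF_Task 2 = min(LS_Task 3=18, LS_Task 4=13, LS_Task 5=24, LS_Task 7=15) = 13; LS_Task 2 = 13−13 = 0
LF_Task 1 = min(LS_Task 6=23, LS_Task 7=15, LS_Task 8=23) = 15; LS_Task 1 = 15−4 = 11
Slack_Task 3 = LS_Task 3 − ES_Task 3 = 18 − 13 = 5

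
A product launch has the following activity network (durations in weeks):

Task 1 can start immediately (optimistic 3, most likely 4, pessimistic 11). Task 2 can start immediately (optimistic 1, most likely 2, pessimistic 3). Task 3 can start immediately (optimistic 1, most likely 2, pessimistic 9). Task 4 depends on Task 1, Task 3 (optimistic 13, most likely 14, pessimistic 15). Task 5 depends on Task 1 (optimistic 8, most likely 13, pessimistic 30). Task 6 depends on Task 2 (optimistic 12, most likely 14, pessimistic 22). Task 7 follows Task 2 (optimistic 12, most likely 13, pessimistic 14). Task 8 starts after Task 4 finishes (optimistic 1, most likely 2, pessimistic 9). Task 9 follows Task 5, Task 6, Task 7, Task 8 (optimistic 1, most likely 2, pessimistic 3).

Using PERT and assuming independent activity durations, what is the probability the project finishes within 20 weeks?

0.020

te_Task 1 = (3 + 4·4 + 11)/6 = 30/6 = 5; σ²_Task 1 = ((11−3)/6)² = 1.778
te_Task 2 = (1 + 4·2 + 3)/6 = 12/6 = 2; σ²_Task 2 = ((3−1)/6)² = 0.111
te_Task 3 = (1 + 4·2 + 9)/6 = 18/6 = 3; σ²_Task 3 = ((9−1)/6)² = 1.778
te_Task 4 = (13 + 4·14 + 15)/6 = 84/6 = 14; σ²_Task 4 = ((15−13)/6)² = 0.111
te_Task 5 = (8 + 4·13 + 30)/6 = 90/6 = 15; σ²_Task 5 = ((30−8)/6)² = 13.444
te_Task 6 = (12 + 4·14 + 22)/6 = 90/6 = 15; σ²_Task 6 = ((22−12)/6)² = 2.778
te_Task 7 = (12 + 4·13 + 14)/6 = 78/6 = 13; σ²_Task 7 = ((14−12)/6)² = 0.111
te_Task 8 = (1 + 4·2 + 9)/6 = 18/6 = 3; σ²_Task 8 = ((9−1)/6)² = 1.778
te_Task 9 = (1 + 4·2 + 3)/6 = 12/6 = 2; σ²_Task 9 = ((3−1)/6)² = 0.111

Forward pass:
ES_Task 1 = 0; EF_Task 1 = 5
ES_Task 2 = 0; EF_Task 2 = 2
ES_Task 3 = 0; EF_Task 3 = 3
ES_Task 4 = max(EF_Task 1=5, EF_Task 3=3) = 5; EF_Task 4 = 5+14 = 19
ES_Task 5 = 5; EF_Task 5 = 5+15 = 20
ES_Task 6 = 2; EF_Task 6 = 2+15 = 17
ES_Task 7 = 2; EF_Task 7 = 2+13 = 15
ES_Task 8 = 19; EF_Task 8 = 19+3 = 22
ES_Task 9 = max(EF_Task 5=20, EF_Task 6=17, EF_Task 7=15, EF_Task 8=22) = 22; EF_Task 9 = 22+2 = 24
Expected project duration μ = 24 weeks. Critical path: Task 1 → Task 4 → Task 8 → Task 9.

Variance along critical path = 1.778 + 0.111 + 1.778 + 0.111 = 3.778; σ = √3.778 = 1.944 weeks.
Z = (20 − 24) / 1.944 = -2.058
P(T ≤ 20) = Φ(-2.058) ≈ 0.020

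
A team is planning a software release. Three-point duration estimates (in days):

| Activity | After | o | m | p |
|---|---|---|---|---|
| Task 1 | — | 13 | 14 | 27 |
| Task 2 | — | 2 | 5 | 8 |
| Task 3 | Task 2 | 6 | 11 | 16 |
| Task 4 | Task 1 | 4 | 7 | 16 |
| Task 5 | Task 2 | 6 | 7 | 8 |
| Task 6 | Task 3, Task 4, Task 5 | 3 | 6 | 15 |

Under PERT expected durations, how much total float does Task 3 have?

te_Task 1 = (13 + 4·14 + 27)/6 = 96/6 = 16
te_Task 2 = (2 + 4·5 + 8)/6 = 30/6 = 5
te_Task 3 = (6 + 4·11 + 16)/6 = 66/6 = 11
te_Task 4 = (4 + 4·7 + 16)/6 = 48/6 = 8
te_Task 5 = (6 + 4·7 + 8)/6 = 42/6 = 7
te_Task 6 = (3 + 4·6 + 15)/6 = 42/6 = 7

Forward pass:
ES_Task 1 = 0; EF_Task 1 = 16
ES_Task 2 = 0; EF_Task 2 = 5
ES_Task 3 = 5; EF_Task 3 = 5+11 = 16
ES_Task 4 = 16; EF_Task 4 = 16+8 = 24
ES_Task 5 = 5; EF_Task 5 = 5+7 = 12
ES_Task 6 = max(EF_Task 3=16, EF_Task 4=24, EF_Task 5=12) = 24; EF_Task 6 = 24+7 = 31
Expected project duration μ = 31 days. Critical path: Task 1 → Task 4 → Task 6.

Backward pass:
LF_Task 6 = 31; LS_Task 6 = 31−7 = 24
LF_Task 5 = LS_Task 6 = 24; LS_Task 5 = 24−7 = 17
LF_Task 4 = LS_Task 6 = 24; LS_Task 4 = 24−8 = 16
LF_Task 3 = LS_Task 6 = 24; LS_Task 3 = 24−11 = 13
LF_Task 2 = min(LS_Task 3=13, LS_Task 5=17) = 13; LS_Task 2 = 13−5 = 8
LF_Task 1 = LS_Task 4 = 16; LS_Task 1 = 16−16 = 0
Slack_Task 3 = LS_Task 3 − ES_Task 3 = 13 − 5 = 8

8 days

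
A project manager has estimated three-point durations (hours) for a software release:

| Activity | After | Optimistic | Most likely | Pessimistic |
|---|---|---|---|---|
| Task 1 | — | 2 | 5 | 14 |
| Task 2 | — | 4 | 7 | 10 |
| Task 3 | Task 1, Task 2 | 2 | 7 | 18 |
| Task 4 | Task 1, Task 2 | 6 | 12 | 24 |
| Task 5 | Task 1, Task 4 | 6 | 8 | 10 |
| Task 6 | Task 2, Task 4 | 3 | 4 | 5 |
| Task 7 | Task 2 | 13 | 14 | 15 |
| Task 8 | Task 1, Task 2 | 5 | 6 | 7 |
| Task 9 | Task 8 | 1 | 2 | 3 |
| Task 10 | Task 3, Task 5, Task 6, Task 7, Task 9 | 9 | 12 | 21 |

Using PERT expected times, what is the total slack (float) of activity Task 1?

1 hours

te_Task 1 = (2 + 4·5 + 14)/6 = 36/6 = 6
te_Task 2 = (4 + 4·7 + 10)/6 = 42/6 = 7
te_Task 3 = (2 + 4·7 + 18)/6 = 48/6 = 8
te_Task 4 = (6 + 4·12 + 24)/6 = 78/6 = 13
te_Task 5 = (6 + 4·8 + 10)/6 = 48/6 = 8
te_Task 6 = (3 + 4·4 + 5)/6 = 24/6 = 4
te_Task 7 = (13 + 4·14 + 15)/6 = 84/6 = 14
te_Task 8 = (5 + 4·6 + 7)/6 = 36/6 = 6
te_Task 9 = (1 + 4·2 + 3)/6 = 12/6 = 2
te_Task 10 = (9 + 4·12 + 21)/6 = 78/6 = 13

Forward pass:
ES_Task 1 = 0; EF_Task 1 = 6
ES_Task 2 = 0; EF_Task 2 = 7
ES_Task 3 = max(EF_Task 1=6, EF_Task 2=7) = 7; EF_Task 3 = 7+8 = 15
ES_Task 4 = max(EF_Task 1=6, EF_Task 2=7) = 7; EF_Task 4 = 7+13 = 20
ES_Task 5 = max(EF_Task 1=6, EF_Task 4=20) = 20; EF_Task 5 = 20+8 = 28
ES_Task 6 = max(EF_Task 2=7, EF_Task 4=20) = 20; EF_Task 6 = 20+4 = 24
ES_Task 7 = 7; EF_Task 7 = 7+14 = 21
ES_Task 8 = max(EF_Task 1=6, EF_Task 2=7) = 7; EF_Task 8 = 7+6 = 13
ES_Task 9 = 13; EF_Task 9 = 13+2 = 15
ES_Task 10 = max(EF_Task 3=15, EF_Task 5=28, EF_Task 6=24, EF_Task 7=21, EF_Task 9=15) = 28; EF_Task 10 = 28+13 = 41
Expected project duration μ = 41 hours. Critical path: Task 2 → Task 4 → Task 5 → Task 10.

Backward pass:
LF_Task 10 = 41; LS_Task 10 = 41−13 = 28
LF_Task 9 = LS_Task 10 = 28; LS_Task 9 = 28−2 = 26
LF_Task 8 = LS_Task 9 = 26; LS_Task 8 = 26−6 = 20
LF_Task 7 = LS_Task 10 = 28; LS_Task 7 = 28−14 = 14
LF_Task 6 = LS_Task 10 = 28; LS_Task 6 = 28−4 = 24
LF_Task 5 = LS_Task 10 = 28; LS_Task 5 = 28−8 = 20
LF_Task 4 = min(LS_Task 5=20, LS_Task 6=24) = 20; LS_Task 4 = 20−13 = 7
LF_Task 3 = LS_Task 10 = 28; LS_Task 3 = 28−8 = 20
LF_Task 2 = min(LS_Task 3=20, LS_Task 4=7, LS_Task 6=24, LS_Task 7=14, LS_Task 8=20) = 7; LS_Task 2 = 7−7 = 0
LF_Task 1 = min(LS_Task 3=20, LS_Task 4=7, LS_Task 5=20, LS_Task 8=20) = 7; LS_Task 1 = 7−6 = 1
Slack_Task 1 = LS_Task 1 − ES_Task 1 = 1 − 0 = 1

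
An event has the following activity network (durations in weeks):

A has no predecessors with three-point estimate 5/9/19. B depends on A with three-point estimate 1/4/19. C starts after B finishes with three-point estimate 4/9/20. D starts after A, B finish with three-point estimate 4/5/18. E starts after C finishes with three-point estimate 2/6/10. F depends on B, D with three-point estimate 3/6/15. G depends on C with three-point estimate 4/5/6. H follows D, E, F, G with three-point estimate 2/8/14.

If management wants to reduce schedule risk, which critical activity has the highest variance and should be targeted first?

B

te_A = (5 + 4·9 + 19)/6 = 60/6 = 10; σ²_A = ((19−5)/6)² = 5.444
te_B = (1 + 4·4 + 19)/6 = 36/6 = 6; σ²_B = ((19−1)/6)² = 9.000
te_C = (4 + 4·9 + 20)/6 = 60/6 = 10; σ²_C = ((20−4)/6)² = 7.111
te_D = (4 + 4·5 + 18)/6 = 42/6 = 7; σ²_D = ((18−4)/6)² = 5.444
te_E = (2 + 4·6 + 10)/6 = 36/6 = 6; σ²_E = ((10−2)/6)² = 1.778
te_F = (3 + 4·6 + 15)/6 = 42/6 = 7; σ²_F = ((15−3)/6)² = 4.000
te_G = (4 + 4·5 + 6)/6 = 30/6 = 5; σ²_G = ((6−4)/6)² = 0.111
te_H = (2 + 4·8 + 14)/6 = 48/6 = 8; σ²_H = ((14−2)/6)² = 4.000

Forward pass:
ES_A = 0; EF_A = 10
ES_B = 10; EF_B = 10+6 = 16
ES_C = 16; EF_C = 16+10 = 26
ES_D = max(EF_A=10, EF_B=16) = 16; EF_D = 16+7 = 23
ES_E = 26; EF_E = 26+6 = 32
ES_F = max(EF_B=16, EF_D=23) = 23; EF_F = 23+7 = 30
ES_G = 26; EF_G = 26+5 = 31
ES_H = max(EF_D=23, EF_E=32, EF_F=30, EF_G=31) = 32; EF_H = 32+8 = 40
Expected project duration μ = 40 weeks. Critical path: A → B → C → E → H.

Variances on critical path: σ²_A=5.444, σ²_B=9.000, σ²_C=7.111, σ²_E=1.778, σ²_H=4.000.
Largest is σ²_B = 9.000.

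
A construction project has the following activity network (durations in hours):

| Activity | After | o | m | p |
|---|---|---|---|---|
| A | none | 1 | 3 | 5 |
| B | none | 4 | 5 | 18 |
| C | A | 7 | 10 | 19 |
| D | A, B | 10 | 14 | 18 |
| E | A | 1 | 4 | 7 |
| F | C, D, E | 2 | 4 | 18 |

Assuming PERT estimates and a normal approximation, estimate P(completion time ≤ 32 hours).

0.907

te_A = (1 + 4·3 + 5)/6 = 18/6 = 3; σ²_A = ((5−1)/6)² = 0.444
te_B = (4 + 4·5 + 18)/6 = 42/6 = 7; σ²_B = ((18−4)/6)² = 5.444
te_C = (7 + 4·10 + 19)/6 = 66/6 = 11; σ²_C = ((19−7)/6)² = 4.000
te_D = (10 + 4·14 + 18)/6 = 84/6 = 14; σ²_D = ((18−10)/6)² = 1.778
te_E = (1 + 4·4 + 7)/6 = 24/6 = 4; σ²_E = ((7−1)/6)² = 1.000
te_F = (2 + 4·4 + 18)/6 = 36/6 = 6; σ²_F = ((18−2)/6)² = 7.111

Forward pass:
ES_A = 0; EF_A = 3
ES_B = 0; EF_B = 7
ES_C = 3; EF_C = 3+11 = 14
ES_D = max(EF_A=3, EF_B=7) = 7; EF_D = 7+14 = 21
ES_E = 3; EF_E = 3+4 = 7
ES_F = max(EF_C=14, EF_D=21, EF_E=7) = 21; EF_F = 21+6 = 27
Expected project duration μ = 27 hours. Critical path: B → D → F.

Variance along critical path = 5.444 + 1.778 + 7.111 = 14.333; σ = √14.333 = 3.786 hours.
Z = (32 − 27) / 3.786 = 1.321
P(T ≤ 32) = Φ(1.321) ≈ 0.907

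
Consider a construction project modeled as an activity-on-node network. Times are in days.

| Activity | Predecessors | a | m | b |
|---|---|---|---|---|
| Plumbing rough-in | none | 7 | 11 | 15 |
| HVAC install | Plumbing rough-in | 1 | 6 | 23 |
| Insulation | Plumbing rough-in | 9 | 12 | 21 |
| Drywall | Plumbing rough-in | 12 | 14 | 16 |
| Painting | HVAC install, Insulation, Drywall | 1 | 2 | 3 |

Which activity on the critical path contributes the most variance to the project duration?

Plumbing rough-in

te_Plumbing rough-in = (7 + 4·11 + 15)/6 = 66/6 = 11; σ²_Plumbing rough-in = ((15−7)/6)² = 1.778
te_HVAC install = (1 + 4·6 + 23)/6 = 48/6 = 8; σ²_HVAC install = ((23−1)/6)² = 13.444
te_Insulation = (9 + 4·12 + 21)/6 = 78/6 = 13; σ²_Insulation = ((21−9)/6)² = 4.000
te_Drywall = (12 + 4·14 + 16)/6 = 84/6 = 14; σ²_Drywall = ((16−12)/6)² = 0.444
te_Painting = (1 + 4·2 + 3)/6 = 12/6 = 2; σ²_Painting = ((3−1)/6)² = 0.111

Forward pass:
ES_Plumbing rough-in = 0; EF_Plumbing rough-in = 11
ES_HVAC install = 11; EF_HVAC install = 11+8 = 19
ES_Insulation = 11; EF_Insulation = 11+13 = 24
ES_Drywall = 11; EF_Drywall = 11+14 = 25
ES_Painting = max(EF_HVAC install=19, EF_Insulation=24, EF_Drywall=25) = 25; EF_Painting = 25+2 = 27
Expected project duration μ = 27 days. Critical path: Plumbing rough-in → Drywall → Painting.

Variances on critical path: σ²_Plumbing rough-in=1.778, σ²_Drywall=0.444, σ²_Painting=0.111.
Largest is σ²_Plumbing rough-in = 1.778.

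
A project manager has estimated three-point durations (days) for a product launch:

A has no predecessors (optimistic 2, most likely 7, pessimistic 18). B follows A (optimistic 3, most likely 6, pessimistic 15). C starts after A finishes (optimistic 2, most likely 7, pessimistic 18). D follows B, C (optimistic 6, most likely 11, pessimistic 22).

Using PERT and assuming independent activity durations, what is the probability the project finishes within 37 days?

te_A = (2 + 4·7 + 18)/6 = 48/6 = 8; σ²_A = ((18−2)/6)² = 7.111
te_B = (3 + 4·6 + 15)/6 = 42/6 = 7; σ²_B = ((15−3)/6)² = 4.000
te_C = (2 + 4·7 + 18)/6 = 48/6 = 8; σ²_C = ((18−2)/6)² = 7.111
te_D = (6 + 4·11 + 22)/6 = 72/6 = 12; σ²_D = ((22−6)/6)² = 7.111

Forward pass:
ES_A = 0; EF_A = 8
ES_B = 8; EF_B = 8+7 = 15
ES_C = 8; EF_C = 8+8 = 16
ES_D = max(EF_B=15, EF_C=16) = 16; EF_D = 16+12 = 28
Expected project duration μ = 28 days. Critical path: A → C → D.

Variance along critical path = 7.111 + 7.111 + 7.111 = 21.333; σ = √21.333 = 4.619 days.
Z = (37 − 28) / 4.619 = 1.949
P(T ≤ 37) = Φ(1.949) ≈ 0.974

0.974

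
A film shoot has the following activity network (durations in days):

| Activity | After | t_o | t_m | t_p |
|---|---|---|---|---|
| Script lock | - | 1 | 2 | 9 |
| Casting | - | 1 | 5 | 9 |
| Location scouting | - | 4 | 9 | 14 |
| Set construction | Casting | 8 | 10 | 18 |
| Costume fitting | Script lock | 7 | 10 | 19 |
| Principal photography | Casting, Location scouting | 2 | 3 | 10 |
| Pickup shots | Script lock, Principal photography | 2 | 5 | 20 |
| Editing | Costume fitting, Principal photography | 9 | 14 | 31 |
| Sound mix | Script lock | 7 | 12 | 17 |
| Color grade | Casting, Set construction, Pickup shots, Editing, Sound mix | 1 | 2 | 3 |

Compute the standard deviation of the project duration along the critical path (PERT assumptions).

te_Script lock = (1 + 4·2 + 9)/6 = 18/6 = 3; σ²_Script lock = ((9−1)/6)² = 1.778
te_Casting = (1 + 4·5 + 9)/6 = 30/6 = 5; σ²_Casting = ((9−1)/6)² = 1.778
te_Location scouting = (4 + 4·9 + 14)/6 = 54/6 = 9; σ²_Location scouting = ((14−4)/6)² = 2.778
te_Set construction = (8 + 4·10 + 18)/6 = 66/6 = 11; σ²_Set construction = ((18−8)/6)² = 2.778
te_Costume fitting = (7 + 4·10 + 19)/6 = 66/6 = 11; σ²_Costume fitting = ((19−7)/6)² = 4.000
te_Principal photography = (2 + 4·3 + 10)/6 = 24/6 = 4; σ²_Principal photography = ((10−2)/6)² = 1.778
te_Pickup shots = (2 + 4·5 + 20)/6 = 42/6 = 7; σ²_Pickup shots = ((20−2)/6)² = 9.000
te_Editing = (9 + 4·14 + 31)/6 = 96/6 = 16; σ²_Editing = ((31−9)/6)² = 13.444
te_Sound mix = (7 + 4·12 + 17)/6 = 72/6 = 12; σ²_Sound mix = ((17−7)/6)² = 2.778
te_Color grade = (1 + 4·2 + 3)/6 = 12/6 = 2; σ²_Color grade = ((3−1)/6)² = 0.111

Forward pass:
ES_Script lock = 0; EF_Script lock = 3
ES_Casting = 0; EF_Casting = 5
ES_Location scouting = 0; EF_Location scouting = 9
ES_Set construction = 5; EF_Set construction = 5+11 = 16
ES_Costume fitting = 3; EF_Costume fitting = 3+11 = 14
ES_Principal photography = max(EF_Casting=5, EF_Location scouting=9) = 9; EF_Principal photography = 9+4 = 13
ES_Pickup shots = max(EF_Script lock=3, EF_Principal photography=13) = 13; EF_Pickup shots = 13+7 = 20
ES_Editing = max(EF_Costume fitting=14, EF_Principal photography=13) = 14; EF_Editing = 14+16 = 30
ES_Sound mix = 3; EF_Sound mix = 3+12 = 15
ES_Color grade = max(EF_Casting=5, EF_Set construction=16, EF_Pickup shots=20, EF_Editing=30, EF_Sound mix=15) = 30; EF_Color grade = 30+2 = 32
Expected project duration μ = 32 days. Critical path: Script lock → Costume fitting → Editing → Color grade.

Variance along critical path = 1.778 + 4.000 + 13.444 + 0.111 = 19.333
σ = √19.333 = 4.397 days

4.40 days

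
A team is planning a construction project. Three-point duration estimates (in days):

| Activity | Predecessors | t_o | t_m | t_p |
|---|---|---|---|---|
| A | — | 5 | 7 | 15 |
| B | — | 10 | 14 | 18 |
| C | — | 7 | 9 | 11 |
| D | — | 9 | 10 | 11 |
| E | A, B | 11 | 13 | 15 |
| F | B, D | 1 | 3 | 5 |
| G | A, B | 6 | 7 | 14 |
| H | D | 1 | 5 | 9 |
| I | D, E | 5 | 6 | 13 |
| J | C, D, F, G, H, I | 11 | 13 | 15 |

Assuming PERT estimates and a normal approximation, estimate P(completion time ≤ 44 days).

0.077

te_A = (5 + 4·7 + 15)/6 = 48/6 = 8; σ²_A = ((15−5)/6)² = 2.778
te_B = (10 + 4·14 + 18)/6 = 84/6 = 14; σ²_B = ((18−10)/6)² = 1.778
te_C = (7 + 4·9 + 11)/6 = 54/6 = 9; σ²_C = ((11−7)/6)² = 0.444
te_D = (9 + 4·10 + 11)/6 = 60/6 = 10; σ²_D = ((11−9)/6)² = 0.111
te_E = (11 + 4·13 + 15)/6 = 78/6 = 13; σ²_E = ((15−11)/6)² = 0.444
te_F = (1 + 4·3 + 5)/6 = 18/6 = 3; σ²_F = ((5−1)/6)² = 0.444
te_G = (6 + 4·7 + 14)/6 = 48/6 = 8; σ²_G = ((14−6)/6)² = 1.778
te_H = (1 + 4·5 + 9)/6 = 30/6 = 5; σ²_H = ((9−1)/6)² = 1.778
te_I = (5 + 4·6 + 13)/6 = 42/6 = 7; σ²_I = ((13−5)/6)² = 1.778
te_J = (11 + 4·13 + 15)/6 = 78/6 = 13; σ²_J = ((15−11)/6)² = 0.444

Forward pass:
ES_A = 0; EF_A = 8
ES_B = 0; EF_B = 14
ES_C = 0; EF_C = 9
ES_D = 0; EF_D = 10
ES_E = max(EF_A=8, EF_B=14) = 14; EF_E = 14+13 = 27
ES_F = max(EF_B=14, EF_D=10) = 14; EF_F = 14+3 = 17
ES_G = max(EF_A=8, EF_B=14) = 14; EF_G = 14+8 = 22
ES_H = 10; EF_H = 10+5 = 15
ES_I = max(EF_D=10, EF_E=27) = 27; EF_I = 27+7 = 34
ES_J = max(EF_C=9, EF_D=10, EF_F=17, EF_G=22, EF_H=15, EF_I=34) = 34; EF_J = 34+13 = 47
Expected project duration μ = 47 days. Critical path: B → E → I → J.

Variance along critical path = 1.778 + 0.444 + 1.778 + 0.444 = 4.444; σ = √4.444 = 2.108 days.
Z = (44 − 47) / 2.108 = -1.423
P(T ≤ 44) = Φ(-1.423) ≈ 0.077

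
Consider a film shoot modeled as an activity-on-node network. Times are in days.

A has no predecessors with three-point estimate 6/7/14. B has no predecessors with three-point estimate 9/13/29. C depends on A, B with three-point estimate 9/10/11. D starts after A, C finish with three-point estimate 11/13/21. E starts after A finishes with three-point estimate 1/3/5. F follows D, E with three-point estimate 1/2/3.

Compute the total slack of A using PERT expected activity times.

7 days

te_A = (6 + 4·7 + 14)/6 = 48/6 = 8
te_B = (9 + 4·13 + 29)/6 = 90/6 = 15
te_C = (9 + 4·10 + 11)/6 = 60/6 = 10
te_D = (11 + 4·13 + 21)/6 = 84/6 = 14
te_E = (1 + 4·3 + 5)/6 = 18/6 = 3
te_F = (1 + 4·2 + 3)/6 = 12/6 = 2

Forward pass:
ES_A = 0; EF_A = 8
ES_B = 0; EF_B = 15
ES_C = max(EF_A=8, EF_B=15) = 15; EF_C = 15+10 = 25
ES_D = max(EF_A=8, EF_C=25) = 25; EF_D = 25+14 = 39
ES_E = 8; EF_E = 8+3 = 11
ES_F = max(EF_D=39, EF_E=11) = 39; EF_F = 39+2 = 41
Expected project duration μ = 41 days. Critical path: B → C → D → F.

Backward pass:
LF_F = 41; LS_F = 41−2 = 39
LF_E = LS_F = 39; LS_E = 39−3 = 36
LF_D = LS_F = 39; LS_D = 39−14 = 25
LF_C = LS_D = 25; LS_C = 25−10 = 15
LF_B = LS_C = 15; LS_B = 15−15 = 0
LF_A = min(LS_C=15, LS_D=25, LS_E=36) = 15; LS_A = 15−8 = 7
Slack_A = LS_A − ES_A = 7 − 0 = 7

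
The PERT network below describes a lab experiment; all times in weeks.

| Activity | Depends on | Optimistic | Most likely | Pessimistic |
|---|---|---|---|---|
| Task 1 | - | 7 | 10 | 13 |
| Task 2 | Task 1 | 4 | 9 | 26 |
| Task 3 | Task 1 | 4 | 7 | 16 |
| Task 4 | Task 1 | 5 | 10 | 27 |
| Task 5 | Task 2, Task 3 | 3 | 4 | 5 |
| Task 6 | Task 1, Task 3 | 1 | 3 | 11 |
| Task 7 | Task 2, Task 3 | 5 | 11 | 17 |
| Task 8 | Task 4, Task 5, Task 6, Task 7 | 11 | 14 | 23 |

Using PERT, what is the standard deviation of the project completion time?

4.74 weeks

te_Task 1 = (7 + 4·10 + 13)/6 = 60/6 = 10; σ²_Task 1 = ((13−7)/6)² = 1.000
te_Task 2 = (4 + 4·9 + 26)/6 = 66/6 = 11; σ²_Task 2 = ((26−4)/6)² = 13.444
te_Task 3 = (4 + 4·7 + 16)/6 = 48/6 = 8; σ²_Task 3 = ((16−4)/6)² = 4.000
te_Task 4 = (5 + 4·10 + 27)/6 = 72/6 = 12; σ²_Task 4 = ((27−5)/6)² = 13.444
te_Task 5 = (3 + 4·4 + 5)/6 = 24/6 = 4; σ²_Task 5 = ((5−3)/6)² = 0.111
te_Task 6 = (1 + 4·3 + 11)/6 = 24/6 = 4; σ²_Task 6 = ((11−1)/6)² = 2.778
te_Task 7 = (5 + 4·11 + 17)/6 = 66/6 = 11; σ²_Task 7 = ((17−5)/6)² = 4.000
te_Task 8 = (11 + 4·14 + 23)/6 = 90/6 = 15; σ²_Task 8 = ((23−11)/6)² = 4.000

Forward pass:
ES_Task 1 = 0; EF_Task 1 = 10
ES_Task 2 = 10; EF_Task 2 = 10+11 = 21
ES_Task 3 = 10; EF_Task 3 = 10+8 = 18
ES_Task 4 = 10; EF_Task 4 = 10+12 = 22
ES_Task 5 = max(EF_Task 2=21, EF_Task 3=18) = 21; EF_Task 5 = 21+4 = 25
ES_Task 6 = max(EF_Task 1=10, EF_Task 3=18) = 18; EF_Task 6 = 18+4 = 22
ES_Task 7 = max(EF_Task 2=21, EF_Task 3=18) = 21; EF_Task 7 = 21+11 = 32
ES_Task 8 = max(EF_Task 4=22, EF_Task 5=25, EF_Task 6=22, EF_Task 7=32) = 32; EF_Task 8 = 32+15 = 47
Expected project duration μ = 47 weeks. Critical path: Task 1 → Task 2 → Task 7 → Task 8.

Variance along critical path = 1.000 + 13.444 + 4.000 + 4.000 = 22.444
σ = √22.444 = 4.738 weeks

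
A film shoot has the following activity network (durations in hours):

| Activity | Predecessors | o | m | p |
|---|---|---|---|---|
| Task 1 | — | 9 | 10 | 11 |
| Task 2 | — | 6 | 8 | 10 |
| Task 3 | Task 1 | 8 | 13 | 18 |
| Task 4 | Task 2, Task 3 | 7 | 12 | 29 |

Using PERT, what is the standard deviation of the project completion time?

te_Task 1 = (9 + 4·10 + 11)/6 = 60/6 = 10; σ²_Task 1 = ((11−9)/6)² = 0.111
te_Task 2 = (6 + 4·8 + 10)/6 = 48/6 = 8; σ²_Task 2 = ((10−6)/6)² = 0.444
te_Task 3 = (8 + 4·13 + 18)/6 = 78/6 = 13; σ²_Task 3 = ((18−8)/6)² = 2.778
te_Task 4 = (7 + 4·12 + 29)/6 = 84/6 = 14; σ²_Task 4 = ((29−7)/6)² = 13.444

Forward pass:
ES_Task 1 = 0; EF_Task 1 = 10
ES_Task 2 = 0; EF_Task 2 = 8
ES_Task 3 = 10; EF_Task 3 = 10+13 = 23
ES_Task 4 = max(EF_Task 2=8, EF_Task 3=23) = 23; EF_Task 4 = 23+14 = 37
Expected project duration μ = 37 hours. Critical path: Task 1 → Task 3 → Task 4.

Variance along critical path = 0.111 + 2.778 + 13.444 = 16.333
σ = √16.333 = 4.041 hours

4.04 hours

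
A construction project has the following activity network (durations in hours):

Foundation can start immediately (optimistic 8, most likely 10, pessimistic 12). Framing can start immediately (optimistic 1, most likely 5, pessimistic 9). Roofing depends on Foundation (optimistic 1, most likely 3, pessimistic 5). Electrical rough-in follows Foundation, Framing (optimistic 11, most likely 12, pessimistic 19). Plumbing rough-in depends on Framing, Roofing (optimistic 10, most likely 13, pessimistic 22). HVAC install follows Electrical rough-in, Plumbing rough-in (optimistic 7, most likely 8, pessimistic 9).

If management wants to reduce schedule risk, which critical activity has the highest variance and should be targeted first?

te_Foundation = (8 + 4·10 + 12)/6 = 60/6 = 10; σ²_Foundation = ((12−8)/6)² = 0.444
te_Framing = (1 + 4·5 + 9)/6 = 30/6 = 5; σ²_Framing = ((9−1)/6)² = 1.778
te_Roofing = (1 + 4·3 + 5)/6 = 18/6 = 3; σ²_Roofing = ((5−1)/6)² = 0.444
te_Electrical rough-in = (11 + 4·12 + 19)/6 = 78/6 = 13; σ²_Electrical rough-in = ((19−11)/6)² = 1.778
te_Plumbing rough-in = (10 + 4·13 + 22)/6 = 84/6 = 14; σ²_Plumbing rough-in = ((22−10)/6)² = 4.000
te_HVAC install = (7 + 4·8 + 9)/6 = 48/6 = 8; σ²_HVAC install = ((9−7)/6)² = 0.111

Forward pass:
ES_Foundation = 0; EF_Foundation = 10
ES_Framing = 0; EF_Framing = 5
ES_Roofing = 10; EF_Roofing = 10+3 = 13
ES_Electrical rough-in = max(EF_Foundation=10, EF_Framing=5) = 10; EF_Electrical rough-in = 10+13 = 23
ES_Plumbing rough-in = max(EF_Framing=5, EF_Roofing=13) = 13; EF_Plumbing rough-in = 13+14 = 27
ES_HVAC install = max(EF_Electrical rough-in=23, EF_Plumbing rough-in=27) = 27; EF_HVAC install = 27+8 = 35
Expected project duration μ = 35 hours. Critical path: Foundation → Roofing → Plumbing rough-in → HVAC install.

Variances on critical path: σ²_Foundation=0.444, σ²_Roofing=0.444, σ²_Plumbing rough-in=4.000, σ²_HVAC install=0.111.
Largest is σ²_Plumbing rough-in = 4.000.

Plumbing rough-in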